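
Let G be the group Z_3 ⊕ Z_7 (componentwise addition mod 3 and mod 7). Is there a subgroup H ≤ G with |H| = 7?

Yes

7 | 21. A subgroup of order 7 is {(0,0), (0,1), (0,2), (0,3), (0,4), (0,5), (0,6)}.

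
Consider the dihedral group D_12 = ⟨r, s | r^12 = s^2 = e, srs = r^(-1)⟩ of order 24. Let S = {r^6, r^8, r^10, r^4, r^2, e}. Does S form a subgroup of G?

Yes

|S| = 6 divides |G| = 24, consistent with Lagrange.
S contains the identity, every element's inverse is in S, and S is closed under ·: it is a subgroup.
In fact S = ⟨r^10⟩.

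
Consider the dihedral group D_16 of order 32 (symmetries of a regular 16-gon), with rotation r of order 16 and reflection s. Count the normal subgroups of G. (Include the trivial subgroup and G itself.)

8

G has 36 subgroups. Checking conjugation-invariance by order — order 1: 1/1 normal; order 2: 1/17 normal; order 4: 1/9 normal; order 8: 1/5 normal; order 16: 3/3 normal; order 32: 1/1 normal.
Total normal subgroups: 8.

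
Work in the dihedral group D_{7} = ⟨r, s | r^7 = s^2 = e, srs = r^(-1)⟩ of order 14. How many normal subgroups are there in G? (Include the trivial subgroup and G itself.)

3

G has 10 subgroups. Checking conjugation-invariance by order — order 1: 1/1 normal; order 2: 0/7 normal; order 7: 1/1 normal; order 14: 1/1 normal.
Total normal subgroups: 3.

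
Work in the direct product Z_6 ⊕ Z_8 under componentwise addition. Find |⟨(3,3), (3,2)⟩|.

16

|⟨(3,3)⟩| = 8 and |⟨(3,2)⟩| = 4, so |H| is a multiple of lcm(8, 4) = 8 and divides |G| = 48.
Closing under the operation: H = {(0,0), (0,1), (0,2), (0,3), (0,4), (0,5), (0,6), (0,7), (3,0), (3,1), (3,2), (3,3), (3,4), (3,5), (3,6), (3,7)}, so |H| = 16.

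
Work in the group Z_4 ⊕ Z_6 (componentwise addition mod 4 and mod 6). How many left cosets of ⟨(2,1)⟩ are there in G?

4

|⟨(2,1)⟩| = 6 and |G| = 24.
By Lagrange, [G : H] = |G|/|H| = 24/6 = 4.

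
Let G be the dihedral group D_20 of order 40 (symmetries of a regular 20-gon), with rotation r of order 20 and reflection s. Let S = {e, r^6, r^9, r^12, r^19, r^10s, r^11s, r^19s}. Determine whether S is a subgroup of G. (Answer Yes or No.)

r^9 ∈ S but its inverse r^11 ∉ S, so S is not a subgroup.

No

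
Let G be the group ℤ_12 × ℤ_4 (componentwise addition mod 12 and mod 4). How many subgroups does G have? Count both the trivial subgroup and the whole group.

30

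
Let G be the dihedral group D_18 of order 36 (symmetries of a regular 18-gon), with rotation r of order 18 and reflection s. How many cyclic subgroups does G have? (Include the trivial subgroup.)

24

Group the elements of G by the cyclic subgroup they generate; each cyclic subgroup of order d accounts for φ(d) elements.
Cyclic subgroups by order — order 1: 1; order 2: 19; order 3: 1; order 6: 1; order 9: 1; order 18: 1.
Total: 24.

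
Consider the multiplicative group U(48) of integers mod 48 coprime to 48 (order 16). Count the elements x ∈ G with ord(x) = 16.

No element of G has order 16 (even though 16 | 16).

0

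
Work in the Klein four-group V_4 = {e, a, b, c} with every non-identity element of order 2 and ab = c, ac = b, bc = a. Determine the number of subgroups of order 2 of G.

|G| = 4 and 2 | 4, so subgroups of order 2 are possible by Lagrange.
The subgroups of order 2 are: {e, a}; {e, b}; {e, c}.
So G has 3 subgroups of order 2.

3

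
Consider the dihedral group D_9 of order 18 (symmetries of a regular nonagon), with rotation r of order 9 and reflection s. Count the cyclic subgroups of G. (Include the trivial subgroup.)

12

Each element a generates a cyclic subgroup ⟨a⟩; distinct elements may generate the same one (a cyclic group of order d has φ(d) generators).
Cyclic subgroups by order — order 1: 1; order 2: 9; order 3: 1; order 9: 1.
Total: 12.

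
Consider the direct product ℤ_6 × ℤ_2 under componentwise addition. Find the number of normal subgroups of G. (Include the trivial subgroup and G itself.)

10

G is abelian, so every subgroup is normal.
G has 10 subgroups in total, hence 10 normal subgroups.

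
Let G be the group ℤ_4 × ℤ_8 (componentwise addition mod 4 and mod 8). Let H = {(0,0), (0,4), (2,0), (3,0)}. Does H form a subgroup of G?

(3,0) ∈ H but its inverse (1,0) ∉ H, so H is not a subgroup.

No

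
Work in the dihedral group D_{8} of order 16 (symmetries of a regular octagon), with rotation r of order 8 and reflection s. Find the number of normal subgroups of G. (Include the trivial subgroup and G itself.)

G has 19 subgroups. Checking conjugation-invariance by order — order 1: 1/1 normal; order 2: 1/9 normal; order 4: 1/5 normal; order 8: 3/3 normal; order 16: 1/1 normal.
Total normal subgroups: 7.

7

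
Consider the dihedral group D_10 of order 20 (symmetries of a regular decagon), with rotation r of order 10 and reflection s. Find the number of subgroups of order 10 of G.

3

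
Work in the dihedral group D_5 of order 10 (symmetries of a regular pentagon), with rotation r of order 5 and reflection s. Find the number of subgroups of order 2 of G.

5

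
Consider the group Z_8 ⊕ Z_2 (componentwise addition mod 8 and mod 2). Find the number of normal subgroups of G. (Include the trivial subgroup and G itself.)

11

G is abelian, so every subgroup is normal.
G has 11 subgroups in total, hence 11 normal subgroups.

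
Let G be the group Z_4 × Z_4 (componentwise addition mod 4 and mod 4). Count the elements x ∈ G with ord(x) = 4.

An element (a,b) has order lcm(ord(a), ord(b)); count pairs with lcm equal to 4.
Enumerating gives 12 such elements.

12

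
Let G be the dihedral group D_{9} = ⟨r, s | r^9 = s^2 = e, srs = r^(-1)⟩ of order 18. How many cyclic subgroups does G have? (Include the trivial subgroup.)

12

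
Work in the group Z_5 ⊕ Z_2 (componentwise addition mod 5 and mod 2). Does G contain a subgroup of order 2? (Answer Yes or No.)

2 | 10. A subgroup of order 2 is {(0,0), (0,1)}.

Yes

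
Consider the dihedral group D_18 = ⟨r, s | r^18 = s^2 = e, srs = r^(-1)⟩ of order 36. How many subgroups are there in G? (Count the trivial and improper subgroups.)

|G| = 36, so by Lagrange every subgroup order divides 36. Divisors: 1, 2, 3, 4, 6, 9, 12, 18, 36.
Subgroups by order — order 1: 1; order 2: 19; order 3: 1; order 4: 9; order 6: 7; order 9: 1; order 12: 3; order 18: 3; order 36: 1.
Total: 1 + 19 + 1 + 9 + 7 + 1 + 3 + 3 + 1 = 45.

45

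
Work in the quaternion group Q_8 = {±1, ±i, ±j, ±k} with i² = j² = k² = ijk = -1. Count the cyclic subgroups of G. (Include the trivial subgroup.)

A cyclic subgroup of order d is generated by each of its φ(d) elements of order d, so the cyclic subgroups of order d number (#elements of order d)/φ(d).
Cyclic subgroups by order — order 1: 1; order 2: 1; order 4: 3.
Total: 5.

5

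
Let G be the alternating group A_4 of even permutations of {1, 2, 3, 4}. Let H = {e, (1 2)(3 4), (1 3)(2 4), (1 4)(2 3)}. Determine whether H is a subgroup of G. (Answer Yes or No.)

|H| = 4 divides |G| = 12, consistent with Lagrange.
H contains the identity, every element's inverse is in H, and H is closed under ∘: it is a subgroup.

Yes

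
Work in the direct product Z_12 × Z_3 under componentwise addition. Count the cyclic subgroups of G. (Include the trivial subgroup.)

A cyclic subgroup of order d is generated by each of its φ(d) elements of order d, so the cyclic subgroups of order d number (#elements of order d)/φ(d).
Cyclic subgroups by order — order 1: 1; order 2: 1; order 3: 4; order 4: 1; order 6: 4; order 12: 4.
Total: 15.

15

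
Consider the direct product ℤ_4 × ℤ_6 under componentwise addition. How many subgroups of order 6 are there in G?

3

|G| = 24 and 6 | 24, so subgroups of order 6 are possible by Lagrange.
The subgroups of order 6 are: {(0,0), (0,1), (0,2), (0,3), (0,4), (0,5)}; {(0,0), (0,2), (0,4), (2,0), (2,2), (2,4)}; {(0,0), (0,2), (0,4), (2,1), (2,3), (2,5)}.
So G has 3 subgroups of order 6.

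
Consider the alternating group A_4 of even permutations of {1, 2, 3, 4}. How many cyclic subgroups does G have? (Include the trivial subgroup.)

Each element a generates a cyclic subgroup ⟨a⟩; distinct elements may generate the same one (a cyclic group of order d has φ(d) generators).
Cyclic subgroups by order — order 1: 1; order 2: 3; order 3: 4.
Total: 8.

8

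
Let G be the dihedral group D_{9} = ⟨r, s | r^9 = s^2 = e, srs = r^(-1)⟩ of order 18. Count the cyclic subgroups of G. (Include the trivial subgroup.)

Each element a generates a cyclic subgroup ⟨a⟩; distinct elements may generate the same one (a cyclic group of order d has φ(d) generators).
Cyclic subgroups by order — order 1: 1; order 2: 9; order 3: 1; order 9: 1.
Total: 12.

12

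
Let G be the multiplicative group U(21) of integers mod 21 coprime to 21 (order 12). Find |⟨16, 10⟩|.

|⟨16⟩| = 3 and |⟨10⟩| = 6, so |H| is a multiple of lcm(3, 6) = 6 and divides |G| = 12.
Closing under the operation: H = {1, 4, 10, 13, 16, 19}, so |H| = 6.

6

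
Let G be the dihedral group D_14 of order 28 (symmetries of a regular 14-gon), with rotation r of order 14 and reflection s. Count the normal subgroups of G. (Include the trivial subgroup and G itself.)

7

G has 28 subgroups. Checking conjugation-invariance by order — order 1: 1/1 normal; order 2: 1/15 normal; order 4: 0/7 normal; order 7: 1/1 normal; order 14: 3/3 normal; order 28: 1/1 normal.
Total normal subgroups: 7.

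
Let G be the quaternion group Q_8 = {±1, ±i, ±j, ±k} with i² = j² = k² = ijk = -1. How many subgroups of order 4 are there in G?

3

|G| = 8 and 4 | 8, so subgroups of order 4 are possible by Lagrange.
The subgroups of order 4 are: {1, -1, i, -i}; {1, -1, j, -j}; {1, -1, k, -k}.
So G has 3 subgroups of order 4.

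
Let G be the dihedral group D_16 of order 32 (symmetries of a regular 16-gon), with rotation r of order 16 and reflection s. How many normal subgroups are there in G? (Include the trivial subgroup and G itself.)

8

G has 36 subgroups. Checking conjugation-invariance by order — order 1: 1/1 normal; order 2: 1/17 normal; order 4: 1/9 normal; order 8: 1/5 normal; order 16: 3/3 normal; order 32: 1/1 normal.
Total normal subgroups: 8.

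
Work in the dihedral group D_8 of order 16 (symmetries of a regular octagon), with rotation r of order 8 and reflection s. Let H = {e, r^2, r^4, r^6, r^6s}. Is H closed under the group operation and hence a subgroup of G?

|H| = 5 does not divide |G| = 16, so by Lagrange H is not a subgroup.

No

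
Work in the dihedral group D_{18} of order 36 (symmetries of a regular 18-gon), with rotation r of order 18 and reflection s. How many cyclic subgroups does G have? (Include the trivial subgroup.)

24

Group the elements of G by the cyclic subgroup they generate; each cyclic subgroup of order d accounts for φ(d) elements.
Cyclic subgroups by order — order 1: 1; order 2: 19; order 3: 1; order 6: 1; order 9: 1; order 18: 1.
Total: 24.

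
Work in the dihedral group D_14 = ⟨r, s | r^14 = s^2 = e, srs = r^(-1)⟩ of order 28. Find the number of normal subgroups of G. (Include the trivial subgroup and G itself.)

7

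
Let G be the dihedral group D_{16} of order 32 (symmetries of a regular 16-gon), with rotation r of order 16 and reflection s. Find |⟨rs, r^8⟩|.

|⟨rs⟩| = 2 and |⟨r^8⟩| = 2, so |H| is a multiple of lcm(2, 2) = 2 and divides |G| = 32.
Closing under the operation: H = {e, r^8, rs, r^9s}, so |H| = 4.

4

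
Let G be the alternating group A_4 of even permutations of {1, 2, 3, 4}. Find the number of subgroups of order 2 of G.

3

|G| = 12 and 2 | 12, so subgroups of order 2 are possible by Lagrange.
The subgroups of order 2 are: {e, (1 2)(3 4)}; {e, (1 3)(2 4)}; {e, (1 4)(2 3)}.
So G has 3 subgroups of order 2.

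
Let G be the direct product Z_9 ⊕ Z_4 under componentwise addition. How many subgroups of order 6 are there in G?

1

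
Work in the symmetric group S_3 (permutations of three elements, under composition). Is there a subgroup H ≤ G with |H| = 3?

Yes

3 | 6. A subgroup of order 3 is {e, (1 2 3), (1 3 2)}.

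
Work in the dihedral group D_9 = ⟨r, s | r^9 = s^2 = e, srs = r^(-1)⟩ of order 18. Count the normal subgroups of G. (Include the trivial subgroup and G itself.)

G has 16 subgroups. Checking conjugation-invariance by order — order 1: 1/1 normal; order 2: 0/9 normal; order 3: 1/1 normal; order 6: 0/3 normal; order 9: 1/1 normal; order 18: 1/1 normal.
Total normal subgroups: 4.

4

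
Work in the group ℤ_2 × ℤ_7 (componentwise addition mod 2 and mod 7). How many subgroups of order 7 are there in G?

|G| = 14 and 7 | 14, so subgroups of order 7 are possible by Lagrange.
The subgroups of order 7 are: {(0,0), (0,1), (0,2), (0,3), (0,4), (0,5), (0,6)}.
So G has 1 subgroup of order 7.

1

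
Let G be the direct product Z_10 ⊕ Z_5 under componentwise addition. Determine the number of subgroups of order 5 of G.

6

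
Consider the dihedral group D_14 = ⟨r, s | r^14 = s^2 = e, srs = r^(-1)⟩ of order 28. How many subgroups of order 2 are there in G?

|G| = 28 and 2 | 28, so subgroups of order 2 are possible by Lagrange.
The subgroups of order 2 are: {e, r^10s}; {e, r^11s}; {e, r^12s}; {e, r^13s}; … (15 in all).
So G has 15 subgroups of order 2.

15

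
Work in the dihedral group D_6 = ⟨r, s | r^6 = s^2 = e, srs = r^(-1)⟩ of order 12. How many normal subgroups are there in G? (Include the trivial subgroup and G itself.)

7

G has 16 subgroups. Checking conjugation-invariance by order — order 1: 1/1 normal; order 2: 1/7 normal; order 3: 1/1 normal; order 4: 0/3 normal; order 6: 3/3 normal; order 12: 1/1 normal.
Total normal subgroups: 7.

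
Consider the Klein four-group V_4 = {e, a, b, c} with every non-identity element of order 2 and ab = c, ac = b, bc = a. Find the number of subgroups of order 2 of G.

|G| = 4 and 2 | 4, so subgroups of order 2 are possible by Lagrange.
The subgroups of order 2 are: {e, a}; {e, b}; {e, c}.
So G has 3 subgroups of order 2.

3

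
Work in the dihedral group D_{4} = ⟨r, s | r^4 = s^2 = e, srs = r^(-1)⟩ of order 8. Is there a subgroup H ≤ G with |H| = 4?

Yes

4 | 8. A subgroup of order 4 is {e, r, r^2, r^3}.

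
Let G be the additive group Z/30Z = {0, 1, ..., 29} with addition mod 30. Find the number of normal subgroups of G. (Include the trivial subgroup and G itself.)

8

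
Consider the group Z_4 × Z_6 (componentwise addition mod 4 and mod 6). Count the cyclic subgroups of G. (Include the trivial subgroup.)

Each element a generates a cyclic subgroup ⟨a⟩; distinct elements may generate the same one (a cyclic group of order d has φ(d) generators).
Cyclic subgroups by order — order 1: 1; order 2: 3; order 3: 1; order 4: 2; order 6: 3; order 12: 2.
Total: 12.

12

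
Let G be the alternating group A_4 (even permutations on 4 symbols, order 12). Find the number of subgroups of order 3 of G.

4

|G| = 12 and 3 | 12, so subgroups of order 3 are possible by Lagrange.
The subgroups of order 3 are: {e, (1 2 3), (1 3 2)}; {e, (1 2 4), (1 4 2)}; {e, (1 3 4), (1 4 3)}; {e, (2 3 4), (2 4 3)}.
So G has 4 subgroups of order 3.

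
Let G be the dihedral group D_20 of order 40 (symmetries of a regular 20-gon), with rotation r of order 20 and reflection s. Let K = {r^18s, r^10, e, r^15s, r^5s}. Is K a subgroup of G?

No

Closure fails: r^10 · r^18s = r^8s ∉ K. So K is not a subgroup.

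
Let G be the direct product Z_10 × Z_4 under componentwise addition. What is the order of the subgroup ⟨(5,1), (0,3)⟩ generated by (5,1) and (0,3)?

8

|⟨(5,1)⟩| = 4 and |⟨(0,3)⟩| = 4, so |H| is a multiple of lcm(4, 4) = 4 and divides |G| = 40.
Closing under the operation: H = {(0,0), (0,1), (0,2), (0,3), (5,0), (5,1), (5,2), (5,3)}, so |H| = 8.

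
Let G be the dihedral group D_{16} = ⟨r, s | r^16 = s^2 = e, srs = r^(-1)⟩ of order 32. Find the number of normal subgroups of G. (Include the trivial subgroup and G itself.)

G has 36 subgroups. Checking conjugation-invariance by order — order 1: 1/1 normal; order 2: 1/17 normal; order 4: 1/9 normal; order 8: 1/5 normal; order 16: 3/3 normal; order 32: 1/1 normal.
Total normal subgroups: 8.

8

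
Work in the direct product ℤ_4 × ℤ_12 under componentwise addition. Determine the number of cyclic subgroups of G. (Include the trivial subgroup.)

A cyclic subgroup of order d is generated by each of its φ(d) elements of order d, so the cyclic subgroups of order d number (#elements of order d)/φ(d).
Cyclic subgroups by order — order 1: 1; order 2: 3; order 3: 1; order 4: 6; order 6: 3; order 12: 6.
Total: 20.

20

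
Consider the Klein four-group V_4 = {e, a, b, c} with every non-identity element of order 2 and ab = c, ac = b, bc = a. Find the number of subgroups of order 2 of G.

|G| = 4 and 2 | 4, so subgroups of order 2 are possible by Lagrange.
The subgroups of order 2 are: {e, a}; {e, b}; {e, c}.
So G has 3 subgroups of order 2.

3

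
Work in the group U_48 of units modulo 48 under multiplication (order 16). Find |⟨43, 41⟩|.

8

|⟨43⟩| = 4 and |⟨41⟩| = 2, so |H| is a multiple of lcm(4, 2) = 4 and divides |G| = 16.
Closing under the operation: H = {1, 11, 17, 19, 25, 35, 41, 43}, so |H| = 8.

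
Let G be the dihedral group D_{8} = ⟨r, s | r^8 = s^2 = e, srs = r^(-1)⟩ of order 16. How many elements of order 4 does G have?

The elements of order 4 are: r^2, r^6.
That's 2.

2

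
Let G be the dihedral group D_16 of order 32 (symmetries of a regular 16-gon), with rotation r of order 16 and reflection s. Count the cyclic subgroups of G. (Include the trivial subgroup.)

21

A cyclic subgroup of order d is generated by each of its φ(d) elements of order d, so the cyclic subgroups of order d number (#elements of order d)/φ(d).
Cyclic subgroups by order — order 1: 1; order 2: 17; order 4: 1; order 8: 1; order 16: 1.
Total: 21.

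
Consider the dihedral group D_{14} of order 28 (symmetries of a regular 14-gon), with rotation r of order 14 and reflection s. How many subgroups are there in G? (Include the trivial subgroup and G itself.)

|G| = 28, so by Lagrange every subgroup order divides 28. Divisors: 1, 2, 4, 7, 14, 28.
Subgroups by order — order 1: 1; order 2: 15; order 4: 7; order 7: 1; order 14: 3; order 28: 1.
Total: 1 + 15 + 7 + 1 + 3 + 1 = 28.

28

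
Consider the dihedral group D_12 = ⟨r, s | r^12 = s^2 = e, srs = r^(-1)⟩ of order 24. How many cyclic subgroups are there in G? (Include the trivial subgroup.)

Group the elements of G by the cyclic subgroup they generate; each cyclic subgroup of order d accounts for φ(d) elements.
Cyclic subgroups by order — order 1: 1; order 2: 13; order 3: 1; order 4: 1; order 6: 1; order 12: 1.
Total: 18.

18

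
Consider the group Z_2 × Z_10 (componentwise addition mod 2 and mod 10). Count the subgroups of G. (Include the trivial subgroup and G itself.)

10

|G| = 20, so by Lagrange every subgroup order divides 20. Divisors: 1, 2, 4, 5, 10, 20.
Subgroups by order — order 1: 1; order 2: 3; order 4: 1; order 5: 1; order 10: 3; order 20: 1.
Total: 1 + 3 + 1 + 1 + 3 + 1 = 10.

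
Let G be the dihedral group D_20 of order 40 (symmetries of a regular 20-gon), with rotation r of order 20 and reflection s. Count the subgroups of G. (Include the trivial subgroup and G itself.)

|G| = 40, so by Lagrange every subgroup order divides 40. Divisors: 1, 2, 4, 5, 8, 10, 20, 40.
Subgroups by order — order 1: 1; order 2: 21; order 4: 11; order 5: 1; order 8: 5; order 10: 5; order 20: 3; order 40: 1.
Total: 1 + 21 + 11 + 1 + 5 + 5 + 3 + 1 = 48.

48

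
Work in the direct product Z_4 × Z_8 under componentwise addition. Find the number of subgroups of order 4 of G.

7

|G| = 32 and 4 | 32, so subgroups of order 4 are possible by Lagrange.
The subgroups of order 4 are: {(0,0), (0,2), (0,4), (0,6)}; {(0,0), (0,4), (2,0), (2,4)}; {(0,0), (0,4), (2,2), (2,6)}; {(0,0), (1,0), (2,0), (3,0)}; … (7 in all).
So G has 7 subgroups of order 4.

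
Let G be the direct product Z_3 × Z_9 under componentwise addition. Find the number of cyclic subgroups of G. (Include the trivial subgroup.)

A cyclic subgroup of order d is generated by each of its φ(d) elements of order d, so the cyclic subgroups of order d number (#elements of order d)/φ(d).
Cyclic subgroups by order — order 1: 1; order 3: 4; order 9: 3.
Total: 8.

8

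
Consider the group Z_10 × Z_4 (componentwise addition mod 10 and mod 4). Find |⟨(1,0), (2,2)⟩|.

20

|⟨(1,0)⟩| = 10 and |⟨(2,2)⟩| = 10, so |H| is a multiple of lcm(10, 10) = 10 and divides |G| = 40.
Closing under the operation: H = {(0,0), (0,2), (1,0), (1,2), (2,0), (2,2), (3,0), (3,2), (4,0), (4,2), (5,0), (5,2), (6,0), (6,2), (7,0), (7,2), (8,0), (8,2), (9,0), (9,2)}, so |H| = 20.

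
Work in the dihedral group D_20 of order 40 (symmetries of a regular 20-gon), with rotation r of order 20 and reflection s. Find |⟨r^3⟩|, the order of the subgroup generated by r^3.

20

Computing powers of r^3: the smallest k with (r^3)^k = e is k = 20.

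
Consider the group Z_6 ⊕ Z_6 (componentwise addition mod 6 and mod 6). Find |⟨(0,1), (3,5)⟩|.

12

|⟨(0,1)⟩| = 6 and |⟨(3,5)⟩| = 6, so |H| is a multiple of lcm(6, 6) = 6 and divides |G| = 36.
Closing under the operation: H = {(0,0), (0,1), (0,2), (0,3), (0,4), (0,5), (3,0), (3,1), (3,2), (3,3), (3,4), (3,5)}, so |H| = 12.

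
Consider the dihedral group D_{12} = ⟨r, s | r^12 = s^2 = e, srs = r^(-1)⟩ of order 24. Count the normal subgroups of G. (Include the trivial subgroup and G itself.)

9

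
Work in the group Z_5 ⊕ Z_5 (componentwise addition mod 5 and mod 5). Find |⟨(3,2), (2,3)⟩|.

|⟨(3,2)⟩| = 5 and |⟨(2,3)⟩| = 5, so |H| is a multiple of lcm(5, 5) = 5 and divides |G| = 25.
Closing under the operation: H = {(0,0), (1,4), (2,3), (3,2), (4,1)}, so |H| = 5.

5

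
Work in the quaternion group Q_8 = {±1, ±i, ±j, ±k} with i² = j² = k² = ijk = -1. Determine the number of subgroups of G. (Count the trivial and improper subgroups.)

|G| = 8, so by Lagrange every subgroup order divides 8. Divisors: 1, 2, 4, 8.
Subgroups by order — order 1: 1; order 2: 1; order 4: 3; order 8: 1.
Total: 1 + 1 + 3 + 1 = 6.

6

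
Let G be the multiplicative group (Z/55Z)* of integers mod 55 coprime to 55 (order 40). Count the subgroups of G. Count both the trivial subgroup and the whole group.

16

|G| = 40, so by Lagrange every subgroup order divides 40. Divisors: 1, 2, 4, 5, 8, 10, 20, 40.
Subgroups by order — order 1: 1; order 2: 3; order 4: 3; order 5: 1; order 8: 1; order 10: 3; order 20: 3; order 40: 1.
Total: 1 + 3 + 3 + 1 + 1 + 3 + 3 + 1 = 16.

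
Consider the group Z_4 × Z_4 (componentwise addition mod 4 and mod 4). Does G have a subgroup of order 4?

4 | 16. A subgroup of order 4 is {(0,0), (0,1), (0,2), (0,3)}.

Yes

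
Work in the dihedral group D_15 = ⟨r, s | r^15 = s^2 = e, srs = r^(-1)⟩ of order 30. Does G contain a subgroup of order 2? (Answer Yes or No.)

2 | 30. A subgroup of order 2 is {e, r^10s}.

Yes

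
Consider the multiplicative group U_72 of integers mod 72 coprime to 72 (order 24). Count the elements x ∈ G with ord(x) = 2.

7

The elements of order 2 are: 17, 19, 35, 37, 53, 55, 71.
That's 7.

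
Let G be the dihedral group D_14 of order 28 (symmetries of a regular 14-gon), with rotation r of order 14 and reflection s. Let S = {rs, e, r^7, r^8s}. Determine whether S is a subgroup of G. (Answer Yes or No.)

Yes

|S| = 4 divides |G| = 28, consistent with Lagrange.
S contains the identity, every element's inverse is in S, and S is closed under ·: it is a subgroup.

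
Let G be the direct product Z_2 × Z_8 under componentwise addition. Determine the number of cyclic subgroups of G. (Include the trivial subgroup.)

8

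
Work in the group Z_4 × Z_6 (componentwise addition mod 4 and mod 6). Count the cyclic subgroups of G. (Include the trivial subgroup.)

Group the elements of G by the cyclic subgroup they generate; each cyclic subgroup of order d accounts for φ(d) elements.
Cyclic subgroups by order — order 1: 1; order 2: 3; order 3: 1; order 4: 2; order 6: 3; order 12: 2.
Total: 12.

12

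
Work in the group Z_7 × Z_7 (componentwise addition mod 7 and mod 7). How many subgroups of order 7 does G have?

8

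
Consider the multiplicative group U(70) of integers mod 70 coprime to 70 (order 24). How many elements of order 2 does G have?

3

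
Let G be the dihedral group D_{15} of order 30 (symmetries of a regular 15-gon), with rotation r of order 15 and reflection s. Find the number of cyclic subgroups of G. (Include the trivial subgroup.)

19

Each element a generates a cyclic subgroup ⟨a⟩; distinct elements may generate the same one (a cyclic group of order d has φ(d) generators).
Cyclic subgroups by order — order 1: 1; order 2: 15; order 3: 1; order 5: 1; order 15: 1.
Total: 19.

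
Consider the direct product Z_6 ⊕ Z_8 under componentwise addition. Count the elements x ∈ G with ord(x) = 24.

16

An element (a,b) has order lcm(ord(a), ord(b)); count pairs with lcm equal to 24.
Enumerating gives 16 such elements.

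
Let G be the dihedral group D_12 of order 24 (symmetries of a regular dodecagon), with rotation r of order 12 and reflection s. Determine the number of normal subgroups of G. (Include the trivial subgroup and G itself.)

G has 34 subgroups. Checking conjugation-invariance by order — order 1: 1/1 normal; order 2: 1/13 normal; order 3: 1/1 normal; order 4: 1/7 normal; order 6: 1/5 normal; order 8: 0/3 normal; order 12: 3/3 normal; order 24: 1/1 normal.
Total normal subgroups: 9.

9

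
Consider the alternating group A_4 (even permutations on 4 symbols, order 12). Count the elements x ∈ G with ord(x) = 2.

3

The elements of order 2 are: (1 2)(3 4), (1 3)(2 4), (1 4)(2 3).
That's 3.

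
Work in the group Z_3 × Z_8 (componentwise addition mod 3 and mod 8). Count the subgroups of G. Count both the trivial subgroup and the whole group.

|G| = 24, so by Lagrange every subgroup order divides 24. Divisors: 1, 2, 3, 4, 6, 8, 12, 24.
Subgroups by order — order 1: 1; order 2: 1; order 3: 1; order 4: 1; order 6: 1; order 8: 1; order 12: 1; order 24: 1.
Total: 1 + 1 + 1 + 1 + 1 + 1 + 1 + 1 = 8.

8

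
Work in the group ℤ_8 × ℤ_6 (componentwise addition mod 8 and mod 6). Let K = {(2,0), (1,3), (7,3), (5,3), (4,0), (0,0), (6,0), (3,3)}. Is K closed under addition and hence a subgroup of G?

Yes

|K| = 8 divides |G| = 48, consistent with Lagrange.
K contains the identity, every element's inverse is in K, and K is closed under +: it is a subgroup.
In fact K = ⟨(7,3)⟩.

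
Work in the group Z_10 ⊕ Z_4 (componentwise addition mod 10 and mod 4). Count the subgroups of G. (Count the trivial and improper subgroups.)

|G| = 40, so by Lagrange every subgroup order divides 40. Divisors: 1, 2, 4, 5, 8, 10, 20, 40.
Subgroups by order — order 1: 1; order 2: 3; order 4: 3; order 5: 1; order 8: 1; order 10: 3; order 20: 3; order 40: 1.
Total: 1 + 3 + 3 + 1 + 1 + 3 + 3 + 1 = 16.

16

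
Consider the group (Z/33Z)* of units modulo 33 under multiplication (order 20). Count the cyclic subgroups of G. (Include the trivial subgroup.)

8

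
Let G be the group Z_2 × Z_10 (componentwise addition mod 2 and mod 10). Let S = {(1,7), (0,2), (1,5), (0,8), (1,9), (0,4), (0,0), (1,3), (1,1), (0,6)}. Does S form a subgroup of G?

Yes

|S| = 10 divides |G| = 20, consistent with Lagrange.
S contains the identity, every element's inverse is in S, and S is closed under +: it is a subgroup.
In fact S = ⟨(1,1)⟩.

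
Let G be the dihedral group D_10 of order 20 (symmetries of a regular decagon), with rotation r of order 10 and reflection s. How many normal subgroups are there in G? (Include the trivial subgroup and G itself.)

7

G has 22 subgroups. Checking conjugation-invariance by order — order 1: 1/1 normal; order 2: 1/11 normal; order 4: 0/5 normal; order 5: 1/1 normal; order 10: 3/3 normal; order 20: 1/1 normal.
Total normal subgroups: 7.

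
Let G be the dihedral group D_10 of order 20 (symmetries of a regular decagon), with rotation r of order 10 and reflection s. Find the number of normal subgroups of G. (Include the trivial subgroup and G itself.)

G has 22 subgroups. Checking conjugation-invariance by order — order 1: 1/1 normal; order 2: 1/11 normal; order 4: 0/5 normal; order 5: 1/1 normal; order 10: 3/3 normal; order 20: 1/1 normal.
Total normal subgroups: 7.

7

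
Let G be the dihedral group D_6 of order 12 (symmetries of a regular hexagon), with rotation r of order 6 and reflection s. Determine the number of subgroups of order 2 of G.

7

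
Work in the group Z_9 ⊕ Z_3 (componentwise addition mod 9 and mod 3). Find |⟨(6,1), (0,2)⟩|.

9

|⟨(6,1)⟩| = 3 and |⟨(0,2)⟩| = 3, so |H| is a multiple of lcm(3, 3) = 3 and divides |G| = 27.
Closing under the operation: H = {(0,0), (0,1), (0,2), (3,0), (3,1), (3,2), (6,0), (6,1), (6,2)}, so |H| = 9.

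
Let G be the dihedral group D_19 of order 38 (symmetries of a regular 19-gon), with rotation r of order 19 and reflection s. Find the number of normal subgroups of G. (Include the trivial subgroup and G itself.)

G has 22 subgroups. Checking conjugation-invariance by order — order 1: 1/1 normal; order 2: 0/19 normal; order 19: 1/1 normal; order 38: 1/1 normal.
Total normal subgroups: 3.

3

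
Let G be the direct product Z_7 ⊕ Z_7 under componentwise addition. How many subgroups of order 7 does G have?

8

|G| = 49 and 7 | 49, so subgroups of order 7 are possible by Lagrange.
The subgroups of order 7 are: {(0,0), (0,1), (0,2), (0,3), (0,4), (0,5), (0,6)}; {(0,0), (1,0), (2,0), (3,0), (4,0), (5,0), (6,0)}; {(0,0), (1,1), (2,2), (3,3), (4,4), (5,5), (6,6)}; {(0,0), (1,2), (2,4), (3,6), (4,1), (5,3), (6,5)}; … (8 in all).
So G has 8 subgroups of order 7.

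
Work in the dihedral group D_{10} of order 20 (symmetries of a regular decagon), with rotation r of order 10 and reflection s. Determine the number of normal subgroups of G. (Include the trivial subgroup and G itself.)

7

G has 22 subgroups. Checking conjugation-invariance by order — order 1: 1/1 normal; order 2: 1/11 normal; order 4: 0/5 normal; order 5: 1/1 normal; order 10: 3/3 normal; order 20: 1/1 normal.
Total normal subgroups: 7.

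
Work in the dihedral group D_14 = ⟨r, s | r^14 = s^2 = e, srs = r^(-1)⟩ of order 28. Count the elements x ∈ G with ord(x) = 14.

6

The elements of order 14 are: r, r^3, r^5, r^9, r^11, r^13.
That's 6.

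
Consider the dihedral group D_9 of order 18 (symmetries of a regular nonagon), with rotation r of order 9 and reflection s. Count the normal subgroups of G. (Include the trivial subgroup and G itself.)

4

G has 16 subgroups. Checking conjugation-invariance by order — order 1: 1/1 normal; order 2: 0/9 normal; order 3: 1/1 normal; order 6: 0/3 normal; order 9: 1/1 normal; order 18: 1/1 normal.
Total normal subgroups: 4.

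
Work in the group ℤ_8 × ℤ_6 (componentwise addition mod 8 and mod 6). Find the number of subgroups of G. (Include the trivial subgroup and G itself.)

22

|G| = 48, so by Lagrange every subgroup order divides 48. Divisors: 1, 2, 3, 4, 6, 8, 12, 16, 24, 48.
Subgroups by order — order 1: 1; order 2: 3; order 3: 1; order 4: 3; order 6: 3; order 8: 3; order 12: 3; order 16: 1; order 24: 3; order 48: 1.
Total: 1 + 3 + 1 + 3 + 3 + 3 + 3 + 1 + 3 + 1 = 22.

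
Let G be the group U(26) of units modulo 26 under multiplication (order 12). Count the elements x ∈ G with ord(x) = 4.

The elements of order 4 are: 5, 21.
That's 2.

2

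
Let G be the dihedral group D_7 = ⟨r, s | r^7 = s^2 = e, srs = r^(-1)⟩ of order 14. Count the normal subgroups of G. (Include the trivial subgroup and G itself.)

3

G has 10 subgroups. Checking conjugation-invariance by order — order 1: 1/1 normal; order 2: 0/7 normal; order 7: 1/1 normal; order 14: 1/1 normal.
Total normal subgroups: 3.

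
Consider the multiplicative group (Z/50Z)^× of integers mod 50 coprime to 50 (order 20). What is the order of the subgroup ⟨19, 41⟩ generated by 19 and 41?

10

|⟨19⟩| = 10 and |⟨41⟩| = 5, so |H| is a multiple of lcm(10, 5) = 10 and divides |G| = 20.
Closing under the operation: H = {1, 9, 11, 19, 21, 29, 31, 39, 41, 49}, so |H| = 10.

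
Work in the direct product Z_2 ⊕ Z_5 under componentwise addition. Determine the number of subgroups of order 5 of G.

1

|G| = 10 and 5 | 10, so subgroups of order 5 are possible by Lagrange.
The subgroups of order 5 are: {(0,0), (0,1), (0,2), (0,3), (0,4)}.
So G has 1 subgroup of order 5.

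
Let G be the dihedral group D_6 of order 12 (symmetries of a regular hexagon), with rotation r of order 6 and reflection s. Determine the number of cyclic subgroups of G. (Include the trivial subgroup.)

A cyclic subgroup of order d is generated by each of its φ(d) elements of order d, so the cyclic subgroups of order d number (#elements of order d)/φ(d).
Cyclic subgroups by order — order 1: 1; order 2: 7; order 3: 1; order 6: 1.
Total: 10.

10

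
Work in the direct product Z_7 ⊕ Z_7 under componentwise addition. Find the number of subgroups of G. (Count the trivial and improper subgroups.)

|G| = 49, so by Lagrange every subgroup order divides 49. Divisors: 1, 7, 49.
Subgroups by order — order 1: 1; order 7: 8; order 49: 1.
Total: 1 + 8 + 1 = 10.

10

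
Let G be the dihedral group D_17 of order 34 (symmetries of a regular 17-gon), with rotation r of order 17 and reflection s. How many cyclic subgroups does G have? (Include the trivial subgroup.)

Group the elements of G by the cyclic subgroup they generate; each cyclic subgroup of order d accounts for φ(d) elements.
Cyclic subgroups by order — order 1: 1; order 2: 17; order 17: 1.
Total: 19.

19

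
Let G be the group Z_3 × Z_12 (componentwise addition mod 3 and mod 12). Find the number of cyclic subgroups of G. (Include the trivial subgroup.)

15

A cyclic subgroup of order d is generated by each of its φ(d) elements of order d, so the cyclic subgroups of order d number (#elements of order d)/φ(d).
Cyclic subgroups by order — order 1: 1; order 2: 1; order 3: 4; order 4: 1; order 6: 4; order 12: 4.
Total: 15.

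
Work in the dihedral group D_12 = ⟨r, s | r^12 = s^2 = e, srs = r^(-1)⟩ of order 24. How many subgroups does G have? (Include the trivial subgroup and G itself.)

34

|G| = 24, so by Lagrange every subgroup order divides 24. Divisors: 1, 2, 3, 4, 6, 8, 12, 24.
Subgroups by order — order 1: 1; order 2: 13; order 3: 1; order 4: 7; order 6: 5; order 8: 3; order 12: 3; order 24: 1.
Total: 1 + 13 + 1 + 7 + 5 + 3 + 3 + 1 = 34.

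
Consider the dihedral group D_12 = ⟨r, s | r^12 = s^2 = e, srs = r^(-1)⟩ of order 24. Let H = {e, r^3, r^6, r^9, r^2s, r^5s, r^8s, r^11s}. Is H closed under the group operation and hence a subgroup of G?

|H| = 8 divides |G| = 24, consistent with Lagrange.
H contains the identity, every element's inverse is in H, and H is closed under ·: it is a subgroup.

Yes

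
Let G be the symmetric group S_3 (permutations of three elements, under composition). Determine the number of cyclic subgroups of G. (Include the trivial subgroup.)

Each element a generates a cyclic subgroup ⟨a⟩; distinct elements may generate the same one (a cyclic group of order d has φ(d) generators).
Cyclic subgroups by order — order 1: 1; order 2: 3; order 3: 1.
Total: 5.

5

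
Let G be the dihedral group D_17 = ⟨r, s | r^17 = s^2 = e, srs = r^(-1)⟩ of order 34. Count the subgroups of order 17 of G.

|G| = 34 and 17 | 34, so subgroups of order 17 are possible by Lagrange.
The subgroups of order 17 are: {e, r, r^2, r^3, r^4, r^5, r^6, r^7, r^8, r^9, r^10, r^11, r^12, r^13, r^14, r^15, r^16}.
So G has 1 subgroup of order 17.

1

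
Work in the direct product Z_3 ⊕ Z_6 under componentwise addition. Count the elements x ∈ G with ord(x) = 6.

8

An element (a,b) has order lcm(ord(a), ord(b)); count pairs with lcm equal to 6.
Enumerating gives 8 such elements.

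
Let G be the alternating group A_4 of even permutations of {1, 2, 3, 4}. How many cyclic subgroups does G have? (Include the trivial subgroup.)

8

A cyclic subgroup of order d is generated by each of its φ(d) elements of order d, so the cyclic subgroups of order d number (#elements of order d)/φ(d).
Cyclic subgroups by order — order 1: 1; order 2: 3; order 3: 4.
Total: 8.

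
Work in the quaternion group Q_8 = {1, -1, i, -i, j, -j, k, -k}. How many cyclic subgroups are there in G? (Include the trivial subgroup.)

5

Each element a generates a cyclic subgroup ⟨a⟩; distinct elements may generate the same one (a cyclic group of order d has φ(d) generators).
Cyclic subgroups by order — order 1: 1; order 2: 1; order 4: 3.
Total: 5.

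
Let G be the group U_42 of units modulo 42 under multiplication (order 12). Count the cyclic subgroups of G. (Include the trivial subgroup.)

Each element a generates a cyclic subgroup ⟨a⟩; distinct elements may generate the same one (a cyclic group of order d has φ(d) generators).
Cyclic subgroups by order — order 1: 1; order 2: 3; order 3: 1; order 6: 3.
Total: 8.

8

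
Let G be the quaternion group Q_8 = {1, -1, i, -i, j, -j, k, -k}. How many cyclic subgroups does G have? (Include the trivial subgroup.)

A cyclic subgroup of order d is generated by each of its φ(d) elements of order d, so the cyclic subgroups of order d number (#elements of order d)/φ(d).
Cyclic subgroups by order — order 1: 1; order 2: 1; order 4: 3.
Total: 5.

5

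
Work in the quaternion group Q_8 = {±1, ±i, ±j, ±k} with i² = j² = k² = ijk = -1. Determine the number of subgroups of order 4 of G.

|G| = 8 and 4 | 8, so subgroups of order 4 are possible by Lagrange.
The subgroups of order 4 are: {1, -1, i, -i}; {1, -1, j, -j}; {1, -1, k, -k}.
So G has 3 subgroups of order 4.

3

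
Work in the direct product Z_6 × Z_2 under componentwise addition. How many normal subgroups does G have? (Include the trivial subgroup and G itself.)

10

G is abelian, so every subgroup is normal.
G has 10 subgroups in total, hence 10 normal subgroups.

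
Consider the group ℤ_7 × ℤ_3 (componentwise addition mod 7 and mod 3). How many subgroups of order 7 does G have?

|G| = 21 and 7 | 21, so subgroups of order 7 are possible by Lagrange.
The subgroups of order 7 are: {(0,0), (1,0), (2,0), (3,0), (4,0), (5,0), (6,0)}.
So G has 1 subgroup of order 7.

1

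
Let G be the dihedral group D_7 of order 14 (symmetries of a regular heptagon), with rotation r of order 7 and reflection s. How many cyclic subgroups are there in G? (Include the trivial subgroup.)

Group the elements of G by the cyclic subgroup they generate; each cyclic subgroup of order d accounts for φ(d) elements.
Cyclic subgroups by order — order 1: 1; order 2: 7; order 7: 1.
Total: 9.

9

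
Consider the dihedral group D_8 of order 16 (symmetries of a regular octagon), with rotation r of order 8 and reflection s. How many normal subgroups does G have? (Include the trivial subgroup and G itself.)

7

G has 19 subgroups. Checking conjugation-invariance by order — order 1: 1/1 normal; order 2: 1/9 normal; order 4: 1/5 normal; order 8: 3/3 normal; order 16: 1/1 normal.
Total normal subgroups: 7.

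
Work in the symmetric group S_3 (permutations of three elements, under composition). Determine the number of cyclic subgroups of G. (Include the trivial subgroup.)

5

A cyclic subgroup of order d is generated by each of its φ(d) elements of order d, so the cyclic subgroups of order d number (#elements of order d)/φ(d).
Cyclic subgroups by order — order 1: 1; order 2: 3; order 3: 1.
Total: 5.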